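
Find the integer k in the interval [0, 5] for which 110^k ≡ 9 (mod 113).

Compute 110^0 mod 113 = 1, then multiply by 110 repeatedly:
  110^0=1  110^1=110  110^2=9
Found 9 at exponent 2.

2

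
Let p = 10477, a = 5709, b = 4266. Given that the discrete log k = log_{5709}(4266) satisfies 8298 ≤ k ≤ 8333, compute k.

Compute 5709^8298 mod 10477 = 6528, then multiply by 5709 repeatedly:
  5709^8298=6528  5709^8299=1663  5709^8300=1905  5709^8301=519  5709^8302=8457
  5709^8303=2997  5709^8304=932  5709^8305=8949  5709^8306=3989  5709^8307=6680
  5709^8308=10317  5709^8309=8536  5709^8310=3497  5709^8311=5688  5709^8312=4569
  5709^8313=7168  5709^8314=9427  5709^8315=8871  5709^8316=9198  5709^8317=658
  5709^8318=5756  5709^8319=5132  5709^8320=4896  5709^8321=9105  5709^8322=4048
  5709^8323=8247  5709^8324=8962  5709^8325=4867  5709^8326=699  5709^8327=9331
  5709^8328=5611  5709^8329=5010  5709^8330=10357  5709^8331=6402  5709^8332=5242
  5709^8333=4266
Found 4266 at exponent 8333.

8333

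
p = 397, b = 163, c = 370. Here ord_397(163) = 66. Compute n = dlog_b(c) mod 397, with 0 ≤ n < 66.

10

Successive powers of 163 modulo 397:
  163^0=1  163^1=163  163^2=367  163^3=271  163^4=106  163^5=207
  163^6=393  163^7=142  163^8=120  163^9=107  163^10=370
So 163^10 ≡ 370 (mod 397), giving n = 10.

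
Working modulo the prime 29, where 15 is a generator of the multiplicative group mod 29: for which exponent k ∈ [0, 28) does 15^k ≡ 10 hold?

5

Successive powers of 15 modulo 29:
  15^0=1  15^1=15  15^2=22  15^3=11  15^4=20  15^5=10
So 15^5 ≡ 10 (mod 29), giving k = 5.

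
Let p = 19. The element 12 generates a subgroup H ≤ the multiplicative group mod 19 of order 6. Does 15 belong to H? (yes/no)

no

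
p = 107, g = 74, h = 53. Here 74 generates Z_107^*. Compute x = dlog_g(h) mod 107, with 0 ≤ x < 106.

72

Baby-step giant-step with m = ceil(sqrt(106)) = 11.
Baby table (74^j mod 107 for j=0..10):
  0:1  1:74  2:19  3:15  4:40  5:71  6:11  7:65
  8:102  9:58  10:12
Giant step factor: 74^(-11) ≡ 97 (mod 107).
Scan 53·97^i mod 107 for i = 0, 1, …:
  i=0: 53   i=1: 5   i=2: 57   i=3: 72
  i=4: 29   i=5: 31   i=6: 11
Match at i=6, j=6: x = 6·11 + 6 = 72.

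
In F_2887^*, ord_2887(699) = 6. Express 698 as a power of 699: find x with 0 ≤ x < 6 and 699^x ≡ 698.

2

Successive powers of 699 modulo 2887:
  699^0=1  699^1=699  699^2=698
So 699^2 ≡ 698 (mod 2887), giving x = 2.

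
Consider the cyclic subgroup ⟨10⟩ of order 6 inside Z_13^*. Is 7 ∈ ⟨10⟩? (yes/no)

no

⟨10⟩ has order 6; its elements mod 13 are {1, 3, 4, 9, 10, 12}.
7 is not in this set.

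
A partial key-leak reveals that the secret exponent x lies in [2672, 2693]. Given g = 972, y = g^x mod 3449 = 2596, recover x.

Compute 972^2672 mod 3449 = 149, then multiply by 972 repeatedly:
  972^2672=149  972^2673=3419  972^2674=1881  972^2675=362  972^2676=66
  972^2677=2070  972^2678=1273  972^2679=2614  972^2680=2344  972^2681=2028
  972^2682=1837  972^2683=2431  972^2684=367  972^2685=1477  972^2686=860
  972^2687=1262  972^2688=2269  972^2689=1557  972^2690=2742  972^2691=2596
Found 2596 at exponent 2691.

2691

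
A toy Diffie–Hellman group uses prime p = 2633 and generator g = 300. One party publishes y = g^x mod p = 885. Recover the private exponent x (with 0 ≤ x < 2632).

2303

Baby-step giant-step with m = ceil(sqrt(2632)) = 52.
Baby table (300^j mod 2633 for j=0..51):
  0:1  1:300  2:478  3:1218  4:2046  5:311  6:1145  7:1210
  8:2279  9:1753  10:1933  11:640  12:2424  13:492  14:152  15:839
  16:1565  17:826  18:298  19:2511  20:262  21:2243  22:1485  23:523
  24:1553  25:2492  26:2461  27:1060  28:2040  29:1144  30:910  31:1801
  32:535  33:2520  34:329  35:1279  36:1915  37:506  38:1719  39:2265
  40:186  41:507  42:2019  43:110  44:1404  45:2553  46:2330  47:1255
  48:2614  49:2199  50:1450  51:555
Giant step factor: 300^(-52) ≡ 106 (mod 2633).
Scan 885·106^i mod 2633 for i = 0, 1, …:
  i=0: 885   i=1: 1655   i=2: 1652   i=3: 1334
  i=4: 1855   i=5: 1788   i=6: 2585   i=7: 178
  i=8: 437   i=9: 1561     …   i=43: 2318
  i=44: 839
Match at i=44, j=15: x = 44·52 + 15 = 2303.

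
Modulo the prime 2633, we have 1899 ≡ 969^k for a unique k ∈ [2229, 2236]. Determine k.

2234

Compute 969^2229 mod 2633 = 2324, then multiply by 969 repeatedly:
  969^2229=2324  969^2230=741  969^2231=1853  969^2232=2484  969^2233=434
  969^2234=1899
Found 1899 at exponent 2234.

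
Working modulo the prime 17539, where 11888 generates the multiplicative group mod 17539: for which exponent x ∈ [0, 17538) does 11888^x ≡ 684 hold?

4264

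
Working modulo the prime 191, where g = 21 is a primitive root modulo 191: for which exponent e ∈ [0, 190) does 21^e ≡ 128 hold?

Baby-step giant-step with m = ceil(sqrt(190)) = 14.
Baby table (21^j mod 191 for j=0..13):
  0:1  1:21  2:59  3:93  4:43  5:139  6:54  7:179
  8:130  9:56  10:30  11:57  12:51  13:116
Giant step factor: 21^(-14) ≡ 65 (mod 191).
Scan 128·65^i mod 191 for i = 0, 1, …:
  i=0: 128   i=1: 107   i=2: 79   i=3: 169
  i=4: 98   i=5: 67   i=6: 153   i=7: 13
  i=8: 81   i=9: 108   i=10: 144   i=11: 1
Match at i=11, j=0: e = 11·14 + 0 = 154.

154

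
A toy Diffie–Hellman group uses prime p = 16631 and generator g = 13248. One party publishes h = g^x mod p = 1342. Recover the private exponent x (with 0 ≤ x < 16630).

1774

Baby-step giant-step with m = ceil(sqrt(16630)) = 129.
Baby table (13248^j mod 16631 for j=0..128):
  0:1  1:13248  2:2561  3:888  4:6107  5:12352  6:6887  7:1310
  8:8747  9:12079  10:15741  11:659  12:15788  13:7968  14:3107  15:16442
  16:7409  17:14901  18:15109  19:9947  20:10443  21:12206  22:1875  23:9917
  24:12147  25:1900  26:8497  27:9648  28:7469  29:11493  30:2459  31:13334
  32:10981  33:4931  34:15951  35:5362  36:4775  37:11507  38:4990  39:15926
  40:6782  41:7274  42:5938  43:1994  44:6484  45:917  46:7786  47:3466
  48:16008  49:12103  50:1073  51:12230  52:3838  53:4857  54:197  55:15420
  56:5587  57:8626  58:5647  59:5218  60:9628  61:8605  62:10166  63:1330
  64:7611  65:13406  66:239  67:6382  68:13363  69:12660  70:12676  71:8441
  72:16155  73:13732  74:11658  75:9718  76:3493  77:7822  78:14726  79:8418
  80:10809  81:4722  82:7865  83:2305  84:2124  85:15731  86:1227  87:6809
  88:15719  89:8561  90:9339  91:5063  92:1801  93:10794  94:5574  95:2712
  96:5616  97:10305  98:13392  99:14339  100:3790  101:931  102:10317  103:6058
  104:11809  105:14446  106:7691  107:8862  108:5547  109:10898  110:2993  111:2960
  112:14813  113:13455  114:782  115:15454  116:6982  117:12545  118:2577  119:13284
  120:13821  121:9929  122:4813  123:16001  124:2522  125:16408  126:6014  127:10982
  128:1548
Giant step factor: 13248^(-129) ≡ 8762 (mod 16631).
Scan 1342·8762^i mod 16631 for i = 0, 1, …:
  i=0: 1342   i=1: 487   i=2: 9558   i=3: 10111
  i=4: 15876   i=5: 3828   i=6: 12840   i=7: 11996
  i=8: 1032   i=9: 11751   i=10: 16372   i=11: 9089
  i=12: 8590   i=13: 10305
Match at i=13, j=97: x = 13·129 + 97 = 1774.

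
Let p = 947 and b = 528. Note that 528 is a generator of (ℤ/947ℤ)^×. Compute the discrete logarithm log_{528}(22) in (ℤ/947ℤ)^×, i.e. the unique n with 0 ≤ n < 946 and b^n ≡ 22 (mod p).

330

Baby-step giant-step with m = ceil(sqrt(946)) = 31.
Baby table (528^j mod 947 for j=0..30):
  0:1  1:528  2:366  3:60  4:429  5:179  6:759  7:171
  8:323  9:84  10:790  11:440  12:305  13:50  14:831  15:307
  16:159  17:616  18:427  19:70  20:27  21:51  22:412  23:673
  24:219  25:98  26:606  27:829  28:198  29:374  30:496
Giant step factor: 528^(-31) ≡ 156 (mod 947).
Scan 22·156^i mod 947 for i = 0, 1, …:
  i=0: 22   i=1: 591   i=2: 337   i=3: 487
  i=4: 212   i=5: 874   i=6: 923   i=7: 44
  i=8: 235   i=9: 674   i=10: 27
Match at i=10, j=20: n = 10·31 + 20 = 330.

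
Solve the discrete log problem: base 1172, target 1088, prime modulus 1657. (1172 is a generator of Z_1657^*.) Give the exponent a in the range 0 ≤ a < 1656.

428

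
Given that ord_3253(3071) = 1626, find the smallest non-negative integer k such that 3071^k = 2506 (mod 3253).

983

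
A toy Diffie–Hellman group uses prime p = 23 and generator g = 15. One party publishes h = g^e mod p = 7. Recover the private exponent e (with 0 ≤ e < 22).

5

Successive powers of 15 modulo 23:
  15^0=1  15^1=15  15^2=18  15^3=17  15^4=2  15^5=7
So 15^5 ≡ 7 (mod 23), giving e = 5.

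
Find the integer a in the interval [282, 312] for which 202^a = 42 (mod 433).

Compute 202^282 mod 433 = 274, then multiply by 202 repeatedly:
  202^282=274  202^283=357  202^284=236  202^285=42
Found 42 at exponent 285.

285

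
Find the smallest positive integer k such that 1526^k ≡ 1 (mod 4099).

2049

The order of 1526 must divide p − 1 = 4098 = 2 · 3 · 683.
Divisors: 1, 2, 3, 6, 683, 1366, 2049, 4098.
Check each in increasing order: 1526^1 ≡ 1526;  1526^2 ≡ 444;  1526^3 ≡ 1209;  1526^6 ≡ 2437;  1526^683 ≡ 2081;  1526^1366 ≡ 2017;  1526^2049 ≡ 1.
Smallest exponent giving 1 is 2049.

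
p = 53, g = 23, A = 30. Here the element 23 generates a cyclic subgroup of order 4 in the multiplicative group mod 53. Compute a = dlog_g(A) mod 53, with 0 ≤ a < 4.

3

Successive powers of 23 modulo 53:
  23^0=1  23^1=23  23^2=52  23^3=30
So 23^3 ≡ 30 (mod 53), giving a = 3.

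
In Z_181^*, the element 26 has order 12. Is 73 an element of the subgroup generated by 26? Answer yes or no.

no

⟨26⟩ has order 12; its elements mod 181 are {1, 7, 19, 26, 48, 49, 132, 133, 155, 162, 174, 180}.
73 is not in this set.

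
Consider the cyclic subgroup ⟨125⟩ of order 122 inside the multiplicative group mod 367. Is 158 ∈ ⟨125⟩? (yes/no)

yes

158 ∈ ⟨125⟩ iff 158^122 ≡ 1 (mod 367), since |⟨125⟩| = 122.
158^122 mod 367 = 1.
Since 1 = 1, 158 lies in the subgroup.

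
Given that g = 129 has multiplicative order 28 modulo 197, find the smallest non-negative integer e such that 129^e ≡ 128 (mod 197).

25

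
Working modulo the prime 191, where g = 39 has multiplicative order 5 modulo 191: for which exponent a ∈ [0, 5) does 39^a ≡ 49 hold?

4

Successive powers of 39 modulo 191:
  39^0=1  39^1=39  39^2=184  39^3=109  39^4=49
So 39^4 ≡ 49 (mod 191), giving a = 4.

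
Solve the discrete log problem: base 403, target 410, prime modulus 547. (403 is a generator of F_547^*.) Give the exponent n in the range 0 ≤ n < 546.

Successive powers of 403 modulo 547:
  403^0=1  403^1=403  403^2=497  403^3=89  403^4=312  403^5=473
  403^6=263  403^7=418  403^8=525  403^9=433  403^10=6  403^11=230
  403^12=247  403^13=534  403^14=231  403^15=103  403^16=484  403^17=320
  403^18=415  403^19=410
So 403^19 ≡ 410 (mod 547), giving n = 19.

19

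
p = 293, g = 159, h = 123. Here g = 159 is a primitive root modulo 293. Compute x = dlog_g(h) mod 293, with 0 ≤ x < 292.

Baby-step giant-step with m = ceil(sqrt(292)) = 18.
Baby table (159^j mod 293 for j=0..17):
  0:1  1:159  2:83  3:12  4:150  5:117  6:144  7:42
  8:232  9:263  10:211  11:147  12:226  13:188  14:6  15:75
  16:205  17:72
Giant step factor: 159^(-18) ≡ 14 (mod 293).
Scan 123·14^i mod 293 for i = 0, 1, …:
  i=0: 123   i=1: 257   i=2: 82   i=3: 269
  i=4: 250   i=5: 277   i=6: 69   i=7: 87
  i=8: 46   i=9: 58   i=10: 226
Match at i=10, j=12: x = 10·18 + 12 = 192.

192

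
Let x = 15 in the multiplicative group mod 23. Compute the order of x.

22

The order of 15 must divide p − 1 = 22 = 2 · 11.
Divisors: 1, 2, 11, 22.
Check each in increasing order: 15^1 ≡ 15;  15^2 ≡ 18;  15^11 ≡ 22;  15^22 ≡ 1.
Smallest exponent giving 1 is 22.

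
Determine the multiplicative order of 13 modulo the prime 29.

14

The order of 13 must divide p − 1 = 28 = 2^2 · 7.
Divisors: 1, 2, 4, 7, 14, 28.
Check each in increasing order: 13^1 ≡ 13;  13^2 ≡ 24;  13^4 ≡ 25;  13^7 ≡ 28;  13^14 ≡ 1.
Smallest exponent giving 1 is 14.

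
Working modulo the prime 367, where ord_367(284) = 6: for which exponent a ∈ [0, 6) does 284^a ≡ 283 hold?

2

Successive powers of 284 modulo 367:
  284^0=1  284^1=284  284^2=283
So 284^2 ≡ 283 (mod 367), giving a = 2.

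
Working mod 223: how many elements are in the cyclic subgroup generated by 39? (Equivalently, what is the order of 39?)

The order of 39 must divide p − 1 = 222 = 2 · 3 · 37.
Divisors: 1, 2, 3, 6, 37, 74, 111, 222.
Check each in increasing order: 39^1 ≡ 39;  39^2 ≡ 183;  39^3 ≡ 1.
Smallest exponent giving 1 is 3.

3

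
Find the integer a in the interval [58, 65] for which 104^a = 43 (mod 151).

58

Compute 104^58 mod 151 = 43, then multiply by 104 repeatedly:
  104^58=43
Found 43 at exponent 58.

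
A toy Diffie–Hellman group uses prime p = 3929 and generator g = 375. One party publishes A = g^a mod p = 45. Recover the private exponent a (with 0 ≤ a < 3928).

Baby-step giant-step with m = ceil(sqrt(3928)) = 63.
Baby table (375^j mod 3929 for j=0..62):
  0:1  1:375  2:3110  3:3266  4:2831  5:795  6:3450  7:1109
  8:3330  9:3257  10:3385  11:308  12:1559  13:3133  14:104  15:3639
  16:1262  17:1770  18:3678  19:171  20:1261  21:1395  22:568  23:834
  24:2359  25:600  26:1047  27:3654  28:2958  29:1272  30:1591  31:3346
  32:1399  33:2068  34:1487  35:3636  36:137  37:298  38:1738  39:3465
  40:2805  41:2832  42:1170  43:2631  44:446  45:2232  46:123  47:2906
  48:1417  49:960  50:2461  51:3489  52:18  53:2821  54:974  55:3782
  56:3810  57:2523  58:3165  59:317  60:1005  61:3620  62:1995
Giant step factor: 375^(-63) ≡ 2046 (mod 3929).
Scan 45·2046^i mod 3929 for i = 0, 1, …:
  i=0: 45   i=1: 1703   i=2: 3244   i=3: 1143
  i=4: 823   i=5: 2246   i=6: 2315   i=7: 2045
  i=8: 3614   i=9: 3795     …   i=58: 1135
  i=59: 171
Match at i=59, j=19: a = 59·63 + 19 = 3736.

3736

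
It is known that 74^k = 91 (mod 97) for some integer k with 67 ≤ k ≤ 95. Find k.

88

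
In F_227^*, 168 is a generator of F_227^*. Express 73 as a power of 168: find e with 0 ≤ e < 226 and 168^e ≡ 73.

164

Baby-step giant-step with m = ceil(sqrt(226)) = 16.
Baby table (168^j mod 227 for j=0..15):
  0:1  1:168  2:76  3:56  4:101  5:170  6:185  7:208
  8:213  9:145  10:71  11:124  12:175  13:117  14:134  15:39
Giant step factor: 168^(-16) ≡ 205 (mod 227).
Scan 73·205^i mod 227 for i = 0, 1, …:
  i=0: 73   i=1: 210   i=2: 147   i=3: 171
  i=4: 97   i=5: 136   i=6: 186   i=7: 221
  i=8: 132   i=9: 47   i=10: 101
Match at i=10, j=4: e = 10·16 + 4 = 164.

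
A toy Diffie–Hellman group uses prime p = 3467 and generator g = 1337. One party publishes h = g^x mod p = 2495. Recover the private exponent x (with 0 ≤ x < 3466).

1895

Baby-step giant-step with m = ceil(sqrt(3466)) = 59.
Baby table (1337^j mod 3467 for j=0..58):
  0:1  1:1337  2:2064  3:3303  4:2620  5:1270  6:2627  7:228
  8:3207  9:2547  10:745  11:1036  12:1799  13:2632  14:3446  15:3126
  16:1727  17:3444  18:452  19:1066  20:305  21:2146  22:1993  23:1985
  24:1690  25:2513  26:358  27:200  28:441  29:227  30:1870  31:483
  32:909  33:1883  34:529  35:5  36:3218  37:3386  38:2647  39:2699
  40:2883  41:2734  42:1140  43:2167  44:2334  45:258  46:1713  47:2061
  48:2759  49:3362  50:1762  51:1701  52:3352  53:2260  54:1863  55:1525
  56:329  57:3031  58:2991
Giant step factor: 1337^(-59) ≡ 2399 (mod 3467).
Scan 2495·2399^i mod 3467 for i = 0, 1, …:
  i=0: 2495   i=1: 1463   i=2: 1133   i=3: 3406
  i=4: 2742   i=5: 1159   i=6: 3374   i=7: 2248
  i=8: 1767   i=9: 2359     …   i=31: 2415
  i=32: 228
Match at i=32, j=7: x = 32·59 + 7 = 1895.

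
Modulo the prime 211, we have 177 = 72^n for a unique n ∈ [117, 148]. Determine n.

145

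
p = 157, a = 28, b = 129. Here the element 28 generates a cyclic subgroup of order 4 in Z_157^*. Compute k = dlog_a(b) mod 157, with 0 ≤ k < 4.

3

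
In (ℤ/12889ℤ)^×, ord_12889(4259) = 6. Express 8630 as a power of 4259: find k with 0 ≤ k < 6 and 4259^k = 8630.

4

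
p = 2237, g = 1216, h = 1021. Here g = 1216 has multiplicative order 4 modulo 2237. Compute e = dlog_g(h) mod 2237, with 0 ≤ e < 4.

Successive powers of 1216 modulo 2237:
  1216^0=1  1216^1=1216  1216^2=2236  1216^3=1021
So 1216^3 ≡ 1021 (mod 2237), giving e = 3.

3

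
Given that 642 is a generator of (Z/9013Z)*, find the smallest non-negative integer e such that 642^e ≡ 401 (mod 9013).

2345

Baby-step giant-step with m = ceil(sqrt(9012)) = 95.
Baby table (642^j mod 9013 for j=0..94):
  0:1  1:642  2:6579  3:5634  4:2815  5:4630  6:7183  7:5843
  8:1798  9:652  10:3986  11:8333  12:5077  13:5741  14:8418  15:5569
  16:6150  17:606  18:1493  19:3128  20:7290  21:2433  22:2737  23:8632
  24:7762  25:8028  26:7553  27:32  28:2518  29:3229  30:28  31:8963
  32:3952  33:4531  34:6716  35:3458  36:2838  37:1370  38:5279  39:230
  40:3452  41:7999  42:6961  43:7527  44:1366  45:2711  46:953  47:7955
  48:5752  49:6467  50:5834  51:5033  52:4532  53:7358  54:1024  55:8472
  56:4185  57:896  58:7413  59:282  60:784  61:7613  62:2500  63:686
  64:7788  65:6694  66:7360  67:2308  68:3604  69:6440  70:6526  71:7660
  72:5635  73:3457  74:2196  75:3804  76:8658  77:6428  78:7835  79:816
  80:1118  81:5729  82:714  83:7738  84:1633  85:2878  86:11  87:7062
  88:265  89:7896  90:3926  91:5865  92:6909  93:1182  94:1752
Giant step factor: 642^(-95) ≡ 798 (mod 9013).
Scan 401·798^i mod 9013 for i = 0, 1, …:
  i=0: 401   i=1: 4543   i=2: 2088   i=3: 7832
  i=4: 3927   i=5: 6235   i=6: 354   i=7: 3089
  i=8: 4473   i=9: 306     …   i=23: 6130
  i=24: 6694
Match at i=24, j=65: e = 24·95 + 65 = 2345.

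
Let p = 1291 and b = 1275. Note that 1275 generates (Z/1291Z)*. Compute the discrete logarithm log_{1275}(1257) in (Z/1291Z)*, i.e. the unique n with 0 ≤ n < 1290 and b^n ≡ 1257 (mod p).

1116

Baby-step giant-step with m = ceil(sqrt(1290)) = 36.
Baby table (1275^j mod 1291 for j=0..35):
  0:1  1:1275  2:256  3:1068  4:986  5:1007  6:671  7:883
  8:73  9:123  10:614  11:504  12:973  13:1215  14:1216  15:1200
  16:165  17:1233  18:928  19:644  20:24  21:907  22:980  23:1103
  24:426  25:930  26:612  27:536  28:461  29:370  30:535  31:477
  32:114  33:758  34:782  35:398
Giant step factor: 1275^(-36) ≡ 831 (mod 1291).
Scan 1257·831^i mod 1291 for i = 0, 1, …:
  i=0: 1257   i=1: 148   i=2: 343   i=3: 1013
  i=4: 71   i=5: 906   i=6: 233   i=7: 1264
  i=8: 801   i=9: 766     …   i=30: 87
  i=31: 1
Match at i=31, j=0: n = 31·36 + 0 = 1116.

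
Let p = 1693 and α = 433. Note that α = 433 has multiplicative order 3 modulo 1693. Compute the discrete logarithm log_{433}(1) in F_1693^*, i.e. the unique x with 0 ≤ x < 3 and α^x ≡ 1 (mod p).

Successive powers of 433 modulo 1693:
  433^0=1
So 433^0 ≡ 1 (mod 1693), giving x = 0.

0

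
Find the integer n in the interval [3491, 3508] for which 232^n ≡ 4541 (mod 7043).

Compute 232^3491 mod 7043 = 3270, then multiply by 232 repeatedly:
  232^3491=3270  232^3492=5039  232^3493=6953  232^3494=249  232^3495=1424
  232^3496=6390  232^3497=3450  232^3498=4541
Found 4541 at exponent 3498.

3498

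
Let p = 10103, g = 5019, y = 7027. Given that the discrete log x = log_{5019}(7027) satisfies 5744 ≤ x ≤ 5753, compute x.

Compute 5019^5744 mod 10103 = 7027, then multiply by 5019 repeatedly:
  5019^5744=7027
Found 7027 at exponent 5744.

5744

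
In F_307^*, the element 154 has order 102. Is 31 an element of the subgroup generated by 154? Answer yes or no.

no

31 ∈ ⟨154⟩ iff 31^102 ≡ 1 (mod 307), since |⟨154⟩| = 102.
31^102 mod 307 = 17.
Since 17 ≠ 1, 31 does not lie in the subgroup.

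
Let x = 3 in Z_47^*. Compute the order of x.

The order of 3 must divide p − 1 = 46 = 2 · 23.
Divisors: 1, 2, 23, 46.
Check each in increasing order: 3^1 ≡ 3;  3^2 ≡ 9;  3^23 ≡ 1.
Smallest exponent giving 1 is 23.

23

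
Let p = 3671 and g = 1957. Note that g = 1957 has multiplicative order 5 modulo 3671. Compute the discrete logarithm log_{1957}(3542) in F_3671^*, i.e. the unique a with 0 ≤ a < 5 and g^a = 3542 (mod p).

Successive powers of 1957 modulo 3671:
  1957^0=1  1957^1=1957  1957^2=996  1957^3=3542
So 1957^3 ≡ 3542 (mod 3671), giving a = 3.

3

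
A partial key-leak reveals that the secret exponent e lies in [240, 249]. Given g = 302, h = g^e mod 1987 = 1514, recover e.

Compute 302^240 mod 1987 = 1265, then multiply by 302 repeatedly:
  302^240=1265  302^241=526  302^242=1879  302^243=1163  302^244=1514
Found 1514 at exponent 244.

244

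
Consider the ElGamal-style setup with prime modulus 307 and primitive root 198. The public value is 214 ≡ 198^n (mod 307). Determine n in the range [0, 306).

119

Baby-step giant-step with m = ceil(sqrt(306)) = 18.
Baby table (198^j mod 307 for j=0..17):
  0:1  1:198  2:215  3:204  4:175  5:266  6:171  7:88
  8:232  9:193  10:146  11:50  12:76  13:5  14:69  15:154
  16:99  17:261
Giant step factor: 198^(-18) ≡ 304 (mod 307).
Scan 214·304^i mod 307 for i = 0, 1, …:
  i=0: 214   i=1: 279   i=2: 84   i=3: 55
  i=4: 142   i=5: 188   i=6: 50
Match at i=6, j=11: n = 6·18 + 11 = 119.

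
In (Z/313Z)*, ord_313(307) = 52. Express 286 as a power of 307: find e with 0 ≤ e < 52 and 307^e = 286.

18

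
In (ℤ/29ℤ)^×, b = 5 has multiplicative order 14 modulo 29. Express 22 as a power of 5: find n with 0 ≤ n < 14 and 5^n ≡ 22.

Successive powers of 5 modulo 29:
  5^0=1  5^1=5  5^2=25  5^3=9  5^4=16  5^5=22
So 5^5 ≡ 22 (mod 29), giving n = 5.

5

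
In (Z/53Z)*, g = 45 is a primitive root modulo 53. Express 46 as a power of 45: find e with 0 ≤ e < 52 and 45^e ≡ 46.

48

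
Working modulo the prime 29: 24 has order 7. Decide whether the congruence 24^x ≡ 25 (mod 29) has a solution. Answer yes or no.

yes

⟨24⟩ has order 7; its elements mod 29 are {1, 7, 16, 20, 23, 24, 25}.
25 is in this set.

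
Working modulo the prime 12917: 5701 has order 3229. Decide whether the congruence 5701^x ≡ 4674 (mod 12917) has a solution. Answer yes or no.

yes

4674 ∈ ⟨5701⟩ iff 4674^3229 ≡ 1 (mod 12917), since |⟨5701⟩| = 3229.
4674^3229 mod 12917 = 1.
Since 1 = 1, 4674 lies in the subgroup.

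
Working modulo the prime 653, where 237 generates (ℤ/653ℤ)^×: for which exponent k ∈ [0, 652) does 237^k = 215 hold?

Baby-step giant-step with m = ceil(sqrt(652)) = 26.
Baby table (237^j mod 653 for j=0..25):
  0:1  1:237  2:11  3:648  4:121  5:598  6:25  7:48
  8:275  9:528  10:413  11:584  12:625  13:547  14:345  15:140
  16:530  17:234  18:606  19:615  20:136  21:235  22:190  23:626
  24:131  25:356
Giant step factor: 237^(-26) ≡ 208 (mod 653).
Scan 215·208^i mod 653 for i = 0, 1, …:
  i=0: 215   i=1: 316   i=2: 428   i=3: 216
  i=4: 524   i=5: 594   i=6: 135   i=7: 1
Match at i=7, j=0: k = 7·26 + 0 = 182.

182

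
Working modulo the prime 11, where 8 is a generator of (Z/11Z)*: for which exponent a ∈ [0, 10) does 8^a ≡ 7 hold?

9

Successive powers of 8 modulo 11:
  8^0=1  8^1=8  8^2=9  8^3=6  8^4=4  8^5=10
  8^6=3  8^7=2  8^8=5  8^9=7
So 8^9 ≡ 7 (mod 11), giving a = 9.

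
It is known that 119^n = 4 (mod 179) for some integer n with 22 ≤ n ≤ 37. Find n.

Compute 119^22 mod 179 = 52, then multiply by 119 repeatedly:
  119^22=52  119^23=102  119^24=145  119^25=71  119^26=36
  119^27=167  119^28=4
Found 4 at exponent 28.

28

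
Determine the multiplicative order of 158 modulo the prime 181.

180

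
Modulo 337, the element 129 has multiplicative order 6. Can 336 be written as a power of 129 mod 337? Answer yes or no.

yes

⟨129⟩ has order 6; its elements mod 337 are {1, 128, 129, 208, 209, 336}.
336 is in this set.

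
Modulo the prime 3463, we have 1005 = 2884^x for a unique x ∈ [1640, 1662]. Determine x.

1654

Compute 2884^1640 mod 3463 = 2999, then multiply by 2884 repeatedly:
  2884^1640=2999  2884^1641=2005  2884^1642=2673  2884^1643=294  2884^1644=2924
  2884^1645=411  2884^1646=978  2884^1647=1670  2884^1648=2710  2884^1649=3112
  2884^1650=2375  2884^1651=3149  2884^1652=1730  2884^1653=2600  2884^1654=1005
Found 1005 at exponent 1654.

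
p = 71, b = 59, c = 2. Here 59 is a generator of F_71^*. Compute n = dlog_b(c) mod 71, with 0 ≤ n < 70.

Baby-step giant-step with m = ceil(sqrt(70)) = 9.
Baby table (59^j mod 71 for j=0..8):
  0:1  1:59  2:2  3:47  4:4  5:23  6:8  7:46
  8:16
Giant step factor: 59^(-9) ≡ 44 (mod 71).
Scan 2·44^i mod 71 for i = 0, 1, …:
  i=0: 2
Match at i=0, j=2: n = 0·9 + 2 = 2.

2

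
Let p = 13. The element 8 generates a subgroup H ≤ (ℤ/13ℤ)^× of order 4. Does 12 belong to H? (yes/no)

⟨8⟩ has order 4; its elements mod 13 are {1, 5, 8, 12}.
12 is in this set.

yes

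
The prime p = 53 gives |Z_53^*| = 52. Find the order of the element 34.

The order of 34 must divide p − 1 = 52 = 2^2 · 13.
Divisors: 1, 2, 4, 13, 26, 52.
Check each in increasing order: 34^1 ≡ 34;  34^2 ≡ 43;  34^4 ≡ 47;  34^13 ≡ 23;  34^26 ≡ 52;  34^52 ≡ 1.
Smallest exponent giving 1 is 52.

52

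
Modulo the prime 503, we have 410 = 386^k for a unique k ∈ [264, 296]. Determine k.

290

Compute 386^264 mod 503 = 88, then multiply by 386 repeatedly:
  386^264=88  386^265=267  386^266=450  386^267=165  386^268=312
  386^269=215  386^270=498  386^271=82  386^272=466  386^273=305
  386^274=28  386^275=245  386^276=6  386^277=304  386^278=145
  386^279=137  386^280=67  386^281=209  386^282=194  386^283=440
  386^284=329  386^285=238  386^286=322  386^287=51  386^288=69
  386^289=478  386^290=410
Found 410 at exponent 290.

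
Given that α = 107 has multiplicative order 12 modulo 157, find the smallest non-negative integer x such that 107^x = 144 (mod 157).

4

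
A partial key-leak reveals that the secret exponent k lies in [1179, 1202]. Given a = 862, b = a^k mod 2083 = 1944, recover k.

Compute 862^1179 mod 2083 = 949, then multiply by 862 repeatedly:
  862^1179=949  862^1180=1502  862^1181=1181  862^1182=1518  862^1183=392
  862^1184=458  862^1185=1109  862^1186=1944
Found 1944 at exponent 1186.

1186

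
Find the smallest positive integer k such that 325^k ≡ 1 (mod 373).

The order of 325 must divide p − 1 = 372 = 2^2 · 3 · 31.
Divisors: 1, 2, 3, 4, 6, 12, 31, 62, 93, 124, 186, 372.
Check each in increasing order: 325^1 ≡ 325;  325^2 ≡ 66;  325^3 ≡ 189;  325^4 ≡ 253;  325^6 ≡ 286;  325^12 ≡ 109;  325^31 ≡ 88;  325^62 ≡ 284;  325^93 ≡ 1.
Smallest exponent giving 1 is 93.

93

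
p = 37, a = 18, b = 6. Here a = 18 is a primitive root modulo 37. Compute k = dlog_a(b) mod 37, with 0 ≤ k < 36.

27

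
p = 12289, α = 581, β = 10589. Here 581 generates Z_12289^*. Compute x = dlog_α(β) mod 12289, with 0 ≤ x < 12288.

11954

Baby-step giant-step with m = ceil(sqrt(12288)) = 111.
Baby table (581^j mod 12289 for j=0..110):
  0:1  1:581  2:5758  3:2790  4:11131  5:3097  6:5163  7:1187
  8:1463  9:2062  10:5989  11:1822  12:1728  13:8559  14:8023  15:3832
  16:2083  17:5901  18:12139  19:11162  20:8819  21:11615  22:1654  23:2432
  24:12046  25:6285  26:1752  27:10214  28:11036  29:9347  30:11158  31:6495
  32:872  33:2783  34:7064  35:11947  36:10211  37:9293  38:4362  39:2788
  40:9969  41:3870  42:11872  43:3503  44:7558  45:4025  46:3615  47:11185
  48:9893  49:8870  50:4379  51:376  52:9543  53:2144  54:4475  55:6996
  56:9306  57:11915  58:3908  59:9372  60:1105  61:2977  62:9177  63:10700
  64:10755  65:5843  66:3019  67:9001  68:6756  69:5045  70:6363  71:10203
  72:4645  73:7454  74:5046  75:6944  76:3672  77:7435  78:6296  79:8143
  80:12107  81:4859  82:8898  83:8358  84:1843  85:1640  86:6587  87:5168
  88:4092  89:5675  90:3723  91:199  92:5018  93:2965  94:2205  95:3049
  96:1853  97:7450  98:2722  99:8490  100:4801  101:12067  102:6197  103:12069
  104:7359  105:11296  106:650  107:8980  108:6844  109:7017  110:9218
Giant step factor: 581^(-111) ≡ 5474 (mod 12289).
Scan 10589·5474^i mod 12289 for i = 0, 1, …:
  i=0: 10589   i=1: 9262   i=2: 8063   i=3: 7063
  i=4: 1668   i=5: 12194   i=6: 8397   i=7: 4318
  i=8: 4985   i=9: 6310     …   i=106: 7870
  i=107: 7435
Match at i=107, j=77: x = 107·111 + 77 = 11954.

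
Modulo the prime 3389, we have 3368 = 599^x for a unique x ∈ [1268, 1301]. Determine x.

Compute 599^1268 mod 3389 = 674, then multiply by 599 repeatedly:
  599^1268=674  599^1269=435  599^1270=3001  599^1271=1429  599^1272=1943
  599^1273=1430  599^1274=2542  599^1275=997  599^1276=739  599^1277=2091
  599^1278=1968  599^1279=2849  599^1280=1884  599^1281=3368
Found 3368 at exponent 1281.

1281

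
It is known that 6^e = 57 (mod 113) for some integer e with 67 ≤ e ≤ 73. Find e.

Compute 6^67 mod 113 = 66, then multiply by 6 repeatedly:
  6^67=66  6^68=57
Found 57 at exponent 68.

68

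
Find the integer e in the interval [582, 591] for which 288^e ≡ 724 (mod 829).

591

Compute 288^582 mod 829 = 461, then multiply by 288 repeatedly:
  288^582=461  288^583=128  288^584=388  288^585=658  288^586=492
  288^587=766  288^588=94  288^589=544  288^590=820  288^591=724
Found 724 at exponent 591.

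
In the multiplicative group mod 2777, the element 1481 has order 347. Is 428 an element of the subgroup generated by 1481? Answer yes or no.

no

428 ∈ ⟨1481⟩ iff 428^347 ≡ 1 (mod 2777), since |⟨1481⟩| = 347.
428^347 mod 2777 = 190.
Since 190 ≠ 1, 428 does not lie in the subgroup.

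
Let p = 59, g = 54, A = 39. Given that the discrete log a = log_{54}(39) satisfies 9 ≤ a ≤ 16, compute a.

11

Compute 54^9 mod 59 = 11, then multiply by 54 repeatedly:
  54^9=11  54^10=4  54^11=39
Found 39 at exponent 11.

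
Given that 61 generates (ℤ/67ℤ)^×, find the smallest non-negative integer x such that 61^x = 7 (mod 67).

Baby-step giant-step with m = ceil(sqrt(66)) = 9.
Baby table (61^j mod 67 for j=0..8):
  0:1  1:61  2:36  3:52  4:23  5:63  6:24  7:57
  8:60
Giant step factor: 61^(-9) ≡ 8 (mod 67).
Scan 7·8^i mod 67 for i = 0, 1, …:
  i=0: 7   i=1: 56   i=2: 46   i=3: 33
  i=4: 63
Match at i=4, j=5: x = 4·9 + 5 = 41.

41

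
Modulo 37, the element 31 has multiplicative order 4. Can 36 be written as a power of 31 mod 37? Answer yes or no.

yes

⟨31⟩ has order 4; its elements mod 37 are {1, 6, 31, 36}.
36 is in this set.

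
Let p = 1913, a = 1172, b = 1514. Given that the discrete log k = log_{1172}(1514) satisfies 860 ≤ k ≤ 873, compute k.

868

Compute 1172^860 mod 1913 = 1669, then multiply by 1172 repeatedly:
  1172^860=1669  1172^861=982  1172^862=1191  1172^863=1275  1172^864=247
  1172^865=621  1172^866=872  1172^867=442  1172^868=1514
Found 1514 at exponent 868.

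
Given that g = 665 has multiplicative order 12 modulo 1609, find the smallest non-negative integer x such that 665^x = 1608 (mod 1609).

6

Successive powers of 665 modulo 1609:
  665^0=1  665^1=665  665^2=1359  665^3=1086  665^4=1358  665^5=421
  665^6=1608
So 665^6 ≡ 1608 (mod 1609), giving x = 6.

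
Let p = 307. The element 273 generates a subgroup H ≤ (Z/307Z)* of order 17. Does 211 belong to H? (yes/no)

no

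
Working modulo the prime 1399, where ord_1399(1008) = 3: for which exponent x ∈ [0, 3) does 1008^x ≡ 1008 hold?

Successive powers of 1008 modulo 1399:
  1008^0=1  1008^1=1008
So 1008^1 ≡ 1008 (mod 1399), giving x = 1.

1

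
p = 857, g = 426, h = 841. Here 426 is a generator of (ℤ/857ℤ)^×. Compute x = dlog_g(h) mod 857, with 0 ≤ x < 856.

444

Baby-step giant-step with m = ceil(sqrt(856)) = 30.
Baby table (426^j mod 857 for j=0..29):
  0:1  1:426  2:649  3:520  4:414  5:679  6:445  7:173
  8:853  9:10  10:832  11:491  12:58  13:712  14:791  15:165
  16:16  17:817  18:100  19:607  20:625  21:580  22:264  23:197
  24:793  25:160  26:457  27:143  28:71  29:251
Giant step factor: 426^(-30) ≡ 267 (mod 857).
Scan 841·267^i mod 857 for i = 0, 1, …:
  i=0: 841   i=1: 13   i=2: 43   i=3: 340
  i=4: 795   i=5: 586   i=6: 488   i=7: 32
  i=8: 831   i=9: 771     …   i=13: 738
  i=14: 793
Match at i=14, j=24: x = 14·30 + 24 = 444.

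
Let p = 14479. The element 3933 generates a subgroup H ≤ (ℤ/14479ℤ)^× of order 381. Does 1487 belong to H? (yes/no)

yes

1487 ∈ ⟨3933⟩ iff 1487^381 ≡ 1 (mod 14479), since |⟨3933⟩| = 381.
1487^381 mod 14479 = 1.
Since 1 = 1, 1487 lies in the subgroup.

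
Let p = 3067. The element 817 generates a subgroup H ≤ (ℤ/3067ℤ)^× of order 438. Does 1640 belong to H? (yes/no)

yes

1640 ∈ ⟨817⟩ iff 1640^438 ≡ 1 (mod 3067), since |⟨817⟩| = 438.
1640^438 mod 3067 = 1.
Since 1 = 1, 1640 lies in the subgroup.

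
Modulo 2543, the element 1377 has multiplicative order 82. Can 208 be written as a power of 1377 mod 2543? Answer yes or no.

208 ∈ ⟨1377⟩ iff 208^82 ≡ 1 (mod 2543), since |⟨1377⟩| = 82.
208^82 mod 2543 = 1.
Since 1 = 1, 208 lies in the subgroup.

yes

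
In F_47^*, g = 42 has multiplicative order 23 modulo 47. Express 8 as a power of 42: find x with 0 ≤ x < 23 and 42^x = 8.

8

Successive powers of 42 modulo 47:
  42^0=1  42^1=42  42^2=25  42^3=16  42^4=14  42^5=24
  42^6=21  42^7=36  42^8=8
So 42^8 ≡ 8 (mod 47), giving x = 8.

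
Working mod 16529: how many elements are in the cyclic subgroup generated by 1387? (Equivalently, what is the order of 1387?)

4132

The order of 1387 must divide p − 1 = 16528 = 2^4 · 1033.
Divisors: 1, 2, 4, 8, 16, 1033, 2066, 4132, 8264, 16528.
Check each in increasing order: 1387^1 ≡ 1387;  1387^2 ≡ 6405;  1387^4 ≡ 15576;  1387^8 ≡ 15643;  1387^16 ≡ 8133;  1387^1033 ≡ 14056;  1387^2066 ≡ 16528;  1387^4132 ≡ 1.
Smallest exponent giving 1 is 4132.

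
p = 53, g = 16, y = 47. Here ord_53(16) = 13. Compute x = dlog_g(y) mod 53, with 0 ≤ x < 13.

Successive powers of 16 modulo 53:
  16^0=1  16^1=16  16^2=44  16^3=15  16^4=28  16^5=24
  16^6=13  16^7=49  16^8=42  16^9=36  16^10=46  16^11=47
So 16^11 ≡ 47 (mod 53), giving x = 11.

11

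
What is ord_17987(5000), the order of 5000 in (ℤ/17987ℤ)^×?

17986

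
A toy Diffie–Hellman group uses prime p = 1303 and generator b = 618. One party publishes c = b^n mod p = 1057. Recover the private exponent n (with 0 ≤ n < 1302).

904

Baby-step giant-step with m = ceil(sqrt(1302)) = 37.
Baby table (618^j mod 1303 for j=0..36):
  0:1  1:618  2:145  3:1006  4:177  5:1237  6:908  7:854
  8:57  9:45  10:447  11:10  12:968  13:147  14:939  15:467
  16:643  17:1262  18:722  19:570  20:450  21:561  22:100  23:559
  24:167  25:269  26:761  27:1218  28:893  29:705  30:488  31:591
  32:398  33:1000  34:378  35:367  36:84
Giant step factor: 618^(-37) ≡ 545 (mod 1303).
Scan 1057·545^i mod 1303 for i = 0, 1, …:
  i=0: 1057   i=1: 139   i=2: 181   i=3: 920
  i=4: 1048   i=5: 446   i=6: 712   i=7: 1049
  i=8: 991   i=9: 653     …   i=23: 465
  i=24: 643
Match at i=24, j=16: n = 24·37 + 16 = 904.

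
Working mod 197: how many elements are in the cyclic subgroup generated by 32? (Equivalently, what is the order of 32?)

The order of 32 must divide p − 1 = 196 = 2^2 · 7^2.
Divisors: 1, 2, 4, 7, 14, 28, 49, 98, 196.
Check each in increasing order: 32^1 ≡ 32;  32^2 ≡ 39;  32^4 ≡ 142;  32^7 ≡ 113;  32^14 ≡ 161;  32^28 ≡ 114;  32^49 ≡ 183;  32^98 ≡ 196;  32^196 ≡ 1.
Smallest exponent giving 1 is 196.

196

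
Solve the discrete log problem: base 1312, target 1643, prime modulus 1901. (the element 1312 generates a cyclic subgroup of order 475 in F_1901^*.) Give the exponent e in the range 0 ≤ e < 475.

44

Baby-step giant-step with m = ceil(sqrt(475)) = 22.
Baby table (1312^j mod 1901 for j=0..21):
  0:1  1:1312  2:939  3:120  4:1558  5:521  6:1093  7:662
  8:1688  9:1892  10:1499  11:1054  12:821  13:1186  14:1014  15:1569
  16:1646  17:16  18:81  19:1717  20:19  21:215
Giant step factor: 1312^(-22) ≡ 174 (mod 1901).
Scan 1643·174^i mod 1901 for i = 0, 1, …:
  i=0: 1643   i=1: 732   i=2: 1
Match at i=2, j=0: e = 2·22 + 0 = 44.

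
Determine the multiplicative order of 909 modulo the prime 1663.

The order of 909 must divide p − 1 = 1662 = 2 · 3 · 277.
Divisors: 1, 2, 3, 6, 277, 554, 831, 1662.
Check each in increasing order: 909^1 ≡ 909;  909^2 ≡ 1433;  909^3 ≡ 468;  909^6 ≡ 1171;  909^277 ≡ 1.
Smallest exponent giving 1 is 277.

277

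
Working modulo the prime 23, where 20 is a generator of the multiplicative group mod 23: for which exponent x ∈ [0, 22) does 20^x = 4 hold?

14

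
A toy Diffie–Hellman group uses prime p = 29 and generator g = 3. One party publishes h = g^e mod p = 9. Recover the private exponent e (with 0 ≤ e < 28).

Successive powers of 3 modulo 29:
  3^0=1  3^1=3  3^2=9
So 3^2 ≡ 9 (mod 29), giving e = 2.

2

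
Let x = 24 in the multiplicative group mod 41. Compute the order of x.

The order of 24 must divide p − 1 = 40 = 2^3 · 5.
Divisors: 1, 2, 4, 5, 8, 10, 20, 40.
Check each in increasing order: 24^1 ≡ 24;  24^2 ≡ 2;  24^4 ≡ 4;  24^5 ≡ 14;  24^8 ≡ 16;  24^10 ≡ 32;  24^20 ≡ 40;  24^40 ≡ 1.
Smallest exponent giving 1 is 40.

40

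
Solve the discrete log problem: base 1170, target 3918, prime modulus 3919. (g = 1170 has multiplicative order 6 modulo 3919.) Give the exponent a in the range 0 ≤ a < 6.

3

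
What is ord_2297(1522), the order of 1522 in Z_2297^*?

56

The order of 1522 must divide p − 1 = 2296 = 2^3 · 7 · 41.
Divisors: 1, 2, 4, 7, 8, 14, 28, 41, 56, 82, 164, 287, 328, 574, 1148, 2296.
Check each in increasing order: 1522^1 ≡ 1522;  1522^2 ≡ 1108;  1522^4 ≡ 1066;  1522^7 ≡ 973;  1522^8 ≡ 1638;  1522^14 ≡ 365;  1522^28 ≡ 2296;  1522^41 ≡ 2090;  1522^56 ≡ 1.
Smallest exponent giving 1 is 56.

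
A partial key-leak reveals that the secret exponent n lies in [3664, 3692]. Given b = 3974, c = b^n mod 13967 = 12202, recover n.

3690

Compute 3974^3664 mod 13967 = 4785, then multiply by 3974 repeatedly:
  3974^3664=4785  3974^3665=6503  3974^3666=3972  3974^3667=2018  3974^3668=2474
  3974^3669=12875  3974^3670=4129  3974^3671=11388  3974^3672=2832  3974^3673=10933
  3974^3674=10372  3974^3675=1711  3974^3676=11552  3974^3677=12086  3974^3678=11218
  3974^3679=11635  3974^3680=6720  3974^3681=376  3974^3682=13722  3974^3683=4060
  3974^3684=2555  3974^3685=13528  3974^3686=1289  3974^3687=10564  3974^3688=10501
  3974^3689=11545  3974^3690=12202
Found 12202 at exponent 3690.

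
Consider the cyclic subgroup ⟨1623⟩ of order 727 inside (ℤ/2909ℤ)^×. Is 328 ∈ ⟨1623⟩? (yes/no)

328 ∈ ⟨1623⟩ iff 328^727 ≡ 1 (mod 2909), since |⟨1623⟩| = 727.
328^727 mod 2909 = 2031.
Since 2031 ≠ 1, 328 does not lie in the subgroup.

no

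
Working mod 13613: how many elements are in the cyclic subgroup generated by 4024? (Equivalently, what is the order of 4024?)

13612

The order of 4024 must divide p − 1 = 13612 = 2^2 · 41 · 83.
Divisors: 1, 2, 4, 41, 82, 83, 164, 166, 332, 3403, 6806, 13612.
Check each in increasing order: 4024^1 ≡ 4024;  4024^2 ≡ 6719;  4024^4 ≡ 4253;  4024^41 ≡ 8660;  4024^82 ≡ 1583;  4024^83 ≡ 12721;  4024^164 ≡ 1097;  4024^166 ≡ 6110;  4024^332 ≡ 5254;  4024^3403 ≡ 165;  4024^6806 ≡ 13612;  4024^13612 ≡ 1.
Smallest exponent giving 1 is 13612.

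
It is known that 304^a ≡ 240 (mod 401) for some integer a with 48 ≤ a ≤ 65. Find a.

59

Compute 304^48 mod 401 = 173, then multiply by 304 repeatedly:
  304^48=173  304^49=61  304^50=98  304^51=118  304^52=183
  304^53=294  304^54=354  304^55=148  304^56=80  304^57=260
  304^58=43  304^59=240
Found 240 at exponent 59.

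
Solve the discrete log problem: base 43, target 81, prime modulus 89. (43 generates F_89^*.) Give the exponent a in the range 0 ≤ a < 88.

76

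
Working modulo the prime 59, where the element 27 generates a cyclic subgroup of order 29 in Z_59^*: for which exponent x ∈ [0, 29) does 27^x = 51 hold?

Successive powers of 27 modulo 59:
  27^0=1  27^1=27  27^2=21  27^3=36  27^4=28  27^5=48
  27^6=57  27^7=5  27^8=17  27^9=46  27^10=3  27^11=22
  27^12=4  27^13=49  27^14=25  27^15=26  27^16=53  27^17=15
  27^18=51
So 27^18 ≡ 51 (mod 59), giving x = 18.

18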